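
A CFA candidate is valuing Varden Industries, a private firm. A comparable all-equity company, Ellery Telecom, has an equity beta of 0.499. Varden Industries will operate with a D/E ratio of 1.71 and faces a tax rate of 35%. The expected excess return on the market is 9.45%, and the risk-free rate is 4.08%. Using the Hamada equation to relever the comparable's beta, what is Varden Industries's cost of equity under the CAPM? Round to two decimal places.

14.04%

β_L = β_U × [1 + (1 − t)(D/E)] = 0.499 × [1 + (1 − 0.35) × 1.71]
    = 0.499 × [1 + 0.65 × 1.71] = 0.499 × 2.1115 = 1.0536
E(R) = R_f + β_L × MRP = 4.08% + 1.0536 × 9.45% = 14.04%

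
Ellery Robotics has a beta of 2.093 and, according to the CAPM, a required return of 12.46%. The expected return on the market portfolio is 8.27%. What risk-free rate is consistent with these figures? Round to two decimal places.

4.44%

E(R) = R_f + β(E(R_m) − R_f) = R_f(1 − β) + β·E(R_m)
12.46% = R_f × (1 − 2.093) + 2.093 × 8.27%
12.46% = R_f × -1.093 + 17.30911%
R_f = (12.46% − 17.30911%) / -1.093 = 4.44%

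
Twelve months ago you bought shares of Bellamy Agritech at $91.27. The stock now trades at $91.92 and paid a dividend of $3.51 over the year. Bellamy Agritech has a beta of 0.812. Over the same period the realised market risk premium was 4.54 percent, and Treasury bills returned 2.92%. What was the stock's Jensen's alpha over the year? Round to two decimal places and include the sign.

-2.05%

Realised HPR = (P1 + D1 − P0) / P0 = (91.92 + 3.51 − 91.27) / 91.27 = 4.16 / 91.27 = 4.5579%
CAPM required = R_f + β·MRP = 2.92% + 0.812 × 4.54% = 6.60648%
α = realised − required = 4.5579% − 6.60648% = -2.05%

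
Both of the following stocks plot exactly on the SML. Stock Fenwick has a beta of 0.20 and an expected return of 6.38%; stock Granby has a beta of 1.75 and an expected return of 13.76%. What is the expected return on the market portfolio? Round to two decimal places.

Both satisfy E(R) = R_f + β·MRP, so the slope of the SML is
MRP = (13.76% − 6.38%) / (1.75 − 0.20) = 7.38% / 1.55 = 4.7613%
R_f = E(R_Fenwick) − β_Fenwick·MRP = 6.38% − 0.20 × 4.7613% = 5.4277%
E(R_m) = R_f + MRP = 5.4277% + 4.7613% = 10.19%

10.19%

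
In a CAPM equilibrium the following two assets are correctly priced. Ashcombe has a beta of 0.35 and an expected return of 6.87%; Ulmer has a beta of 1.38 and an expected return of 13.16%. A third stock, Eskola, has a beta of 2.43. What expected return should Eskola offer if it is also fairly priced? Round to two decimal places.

MRP (SML slope) = (13.16% − 6.87%) / (1.38 − 0.35) = 6.29% / 1.03 = 6.1068%
R_f (intercept) = 6.87% − 0.35 × 6.1068% = 4.7326%
E(R_Eskola) = R_f + β × MRP = 4.7326% + 2.43 × 6.1068% = 19.57%

19.57%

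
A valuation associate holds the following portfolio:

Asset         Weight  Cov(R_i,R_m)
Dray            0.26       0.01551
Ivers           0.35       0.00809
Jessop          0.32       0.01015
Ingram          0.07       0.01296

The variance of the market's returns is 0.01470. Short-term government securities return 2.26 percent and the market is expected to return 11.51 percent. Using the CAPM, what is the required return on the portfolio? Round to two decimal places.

9.19%

β_Dray = 0.01551 / 0.01470 = 1.0551
β_Ivers = 0.00809 / 0.01470 = 0.5503
β_Jessop = 0.01015 / 0.01470 = 0.6905
β_Ingram = 0.01296 / 0.01470 = 0.8816
β_P = Σ w_i β_i = 0.26×1.0551 + 0.35×0.5503 + 0.32×0.6905 + 0.07×0.8816 = 0.7496
MRP = 11.51% − 2.26% = 9.25%
E(R_P) = R_f + β_P × MRP = 2.26% + 0.7496 × 9.25% = 9.19%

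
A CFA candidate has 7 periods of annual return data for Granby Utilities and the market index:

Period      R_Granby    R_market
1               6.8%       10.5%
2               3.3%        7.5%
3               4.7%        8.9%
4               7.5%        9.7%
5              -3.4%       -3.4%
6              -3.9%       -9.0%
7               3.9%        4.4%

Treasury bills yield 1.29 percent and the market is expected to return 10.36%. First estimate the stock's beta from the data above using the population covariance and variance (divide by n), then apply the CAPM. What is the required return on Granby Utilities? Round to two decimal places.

6.63%

Mean R_i = (6.8 + 3.3 + 4.7 + 7.5 − 3.4 − 3.9 + 3.9) / 7 = 2.7000%
Mean R_m = (10.5 + 7.5 + 8.9 + 9.7 − 3.4 − 9.0 + 4.4) / 7 = 4.0857%
Σ(R_i − R̄_i)(R_m − R̄_m) = 197.3300  ⇒  Cov = 197.3300 / 7 = 28.1900
Σ(R_m − R̄_m)² = 334.8686  ⇒  Var(R_m) = 334.8686 / 7 = 47.8384
β = Cov / Var(R_m) = 28.1900 / 47.8384 = 0.5893
MRP = 10.36% − 1.29% = 9.07%
E(R) = R_f + β × MRP = 1.29% + 0.5893 × 9.07% = 6.63%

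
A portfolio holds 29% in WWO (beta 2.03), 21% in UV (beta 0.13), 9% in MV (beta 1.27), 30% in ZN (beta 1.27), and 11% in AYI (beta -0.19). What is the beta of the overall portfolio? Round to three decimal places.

β_P = Σ w_i β_i = 0.29×2.03 + 0.21×0.13 + 0.09×1.27 + 0.30×1.27 + 0.11×-0.19 = 1.0904

1.090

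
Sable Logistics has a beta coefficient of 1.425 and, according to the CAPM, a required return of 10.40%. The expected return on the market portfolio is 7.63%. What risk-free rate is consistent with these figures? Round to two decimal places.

E(R) = R_f + β(E(R_m) − R_f) = R_f(1 − β) + β·E(R_m)
10.40% = R_f × (1 − 1.425) + 1.425 × 7.63%
10.40% = R_f × -0.425 + 10.87275%
R_f = (10.40% − 10.87275%) / -0.425 = 1.11%

1.11%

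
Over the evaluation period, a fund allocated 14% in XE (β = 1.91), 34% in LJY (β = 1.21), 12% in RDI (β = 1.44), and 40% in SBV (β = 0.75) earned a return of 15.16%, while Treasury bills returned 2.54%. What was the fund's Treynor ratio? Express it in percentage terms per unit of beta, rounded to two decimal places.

β_P = 0.14×1.91 + 0.34×1.21 + 0.12×1.44 + 0.40×0.75 = 1.1516
Treynor = (R_P − R_f) / β_P = (15.16% − 2.54%) / 1.1516 = 12.62% / 1.1516 = 10.96%

10.96%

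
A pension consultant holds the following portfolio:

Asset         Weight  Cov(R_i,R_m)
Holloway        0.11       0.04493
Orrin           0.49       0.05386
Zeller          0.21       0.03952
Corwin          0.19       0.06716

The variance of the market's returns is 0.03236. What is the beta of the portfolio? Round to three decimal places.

β_Holloway = 0.04493 / 0.03236 = 1.3884
β_Orrin = 0.05386 / 0.03236 = 1.6644
β_Zeller = 0.03952 / 0.03236 = 1.2213
β_Corwin = 0.06716 / 0.03236 = 2.0754
β_P = Σ w_i β_i = 0.11×1.3884 + 0.49×1.6644 + 0.21×1.2213 + 0.19×2.0754 = 1.6191

1.619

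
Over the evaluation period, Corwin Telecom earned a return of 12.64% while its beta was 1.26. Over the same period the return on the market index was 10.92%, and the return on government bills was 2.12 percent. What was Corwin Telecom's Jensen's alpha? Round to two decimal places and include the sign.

-0.57%

Market excess return = 10.92% − 2.12% = 8.80%
CAPM benchmark = R_f + β(R_m − R_f) = 2.12% + 1.26 × 8.80% = 13.2080%
α = actual − benchmark = 12.64% − 13.2080% = -0.57%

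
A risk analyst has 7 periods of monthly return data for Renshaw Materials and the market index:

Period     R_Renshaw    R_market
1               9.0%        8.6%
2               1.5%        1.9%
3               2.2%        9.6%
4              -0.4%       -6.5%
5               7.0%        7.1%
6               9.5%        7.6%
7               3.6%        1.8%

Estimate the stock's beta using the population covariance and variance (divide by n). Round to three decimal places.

0.480

Mean R_i = (9.0 + 1.5 + 2.2 − 0.4 + 7.0 + 9.5 + 3.6) / 7 = 4.6286%
Mean R_m = (8.6 + 1.9 + 9.6 − 6.5 + 7.1 + 7.6 + 1.8) / 7 = 4.3000%
Σ(R_i − R̄_i)(R_m − R̄_m) = 93.0300  ⇒  Cov = 93.0300 / 7 = 13.2900
Σ(R_m − R̄_m)² = 193.9600  ⇒  Var(R_m) = 193.9600 / 7 = 27.7086
β = Cov / Var(R_m) = 13.2900 / 27.7086 = 0.4796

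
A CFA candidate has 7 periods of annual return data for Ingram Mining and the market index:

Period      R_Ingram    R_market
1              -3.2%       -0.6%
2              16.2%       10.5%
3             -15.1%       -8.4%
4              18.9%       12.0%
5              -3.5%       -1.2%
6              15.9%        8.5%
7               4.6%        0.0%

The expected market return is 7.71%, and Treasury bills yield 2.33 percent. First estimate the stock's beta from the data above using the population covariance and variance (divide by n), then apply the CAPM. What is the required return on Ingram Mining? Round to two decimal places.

Mean R_i = (-3.2 + 16.2 − 15.1 + 18.9 − 3.5 + 15.9 + 4.6) / 7 = 4.8286%
Mean R_m = (-0.6 + 10.5 − 8.4 + 12.0 − 1.2 + 8.5 + 0.0) / 7 = 2.9714%
Σ(R_i − R̄_i)(R_m − R̄_m) = 564.5757  ⇒  Cov = 564.5757 / 7 = 80.6537
Σ(R_m − R̄_m)² = 337.0543  ⇒  Var(R_m) = 337.0543 / 7 = 48.1506
β = Cov / Var(R_m) = 80.6537 / 48.1506 = 1.6750
MRP = 7.71% − 2.33% = 5.38%
E(R) = R_f + β × MRP = 2.33% + 1.6750 × 5.38% = 11.34%

11.34%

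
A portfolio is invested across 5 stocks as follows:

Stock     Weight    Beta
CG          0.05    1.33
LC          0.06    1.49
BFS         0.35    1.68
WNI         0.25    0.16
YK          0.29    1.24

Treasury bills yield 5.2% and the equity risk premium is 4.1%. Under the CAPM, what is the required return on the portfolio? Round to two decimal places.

9.89%

β_P = Σ w_i β_i = 0.05×1.33 + 0.06×1.49 + 0.35×1.68 + 0.25×0.16 + 0.29×1.24 = 1.1435
E(R_P) = R_f + β_P × MRP = 5.2% + 1.1435 × 4.1% = 9.89%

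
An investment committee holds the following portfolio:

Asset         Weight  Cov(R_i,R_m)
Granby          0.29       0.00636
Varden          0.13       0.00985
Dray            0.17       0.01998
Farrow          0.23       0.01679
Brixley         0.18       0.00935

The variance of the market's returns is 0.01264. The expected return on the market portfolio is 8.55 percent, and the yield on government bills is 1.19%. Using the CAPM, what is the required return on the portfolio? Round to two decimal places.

β_Granby = 0.00636 / 0.01264 = 0.5032
β_Varden = 0.00985 / 0.01264 = 0.7793
β_Dray = 0.01998 / 0.01264 = 1.5807
β_Farrow = 0.01679 / 0.01264 = 1.3283
β_Brixley = 0.00935 / 0.01264 = 0.7397
β_P = Σ w_i β_i = 0.29×0.5032 + 0.13×0.7793 + 0.17×1.5807 + 0.23×1.3283 + 0.18×0.7397 = 0.9546
MRP = 8.55% − 1.19% = 7.36%
E(R_P) = R_f + β_P × MRP = 1.19% + 0.9546 × 7.36% = 8.22%

8.22%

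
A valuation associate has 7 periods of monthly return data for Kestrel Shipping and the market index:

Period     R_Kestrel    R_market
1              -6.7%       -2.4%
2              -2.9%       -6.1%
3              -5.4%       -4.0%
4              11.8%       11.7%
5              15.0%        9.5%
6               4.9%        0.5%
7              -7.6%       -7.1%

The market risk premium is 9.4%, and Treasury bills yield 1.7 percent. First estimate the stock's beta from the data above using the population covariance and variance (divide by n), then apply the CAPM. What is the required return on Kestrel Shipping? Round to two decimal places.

Mean R_i = (-6.7 − 2.9 − 5.4 + 11.8 + 15.0 + 4.9 − 7.6) / 7 = 1.3000%
Mean R_m = (-2.4 − 6.1 − 4.0 + 11.7 + 9.5 + 0.5 − 7.1) / 7 = 0.3000%
Σ(R_i − R̄_i)(R_m − R̄_m) = 389.6100  ⇒  Cov = 389.6100 / 7 = 55.6586
Σ(R_m − R̄_m)² = 336.1400  ⇒  Var(R_m) = 336.1400 / 7 = 48.0200
β = Cov / Var(R_m) = 55.6586 / 48.0200 = 1.1591
E(R) = R_f + β × MRP = 1.7% + 1.1591 × 9.4% = 12.60%

12.60%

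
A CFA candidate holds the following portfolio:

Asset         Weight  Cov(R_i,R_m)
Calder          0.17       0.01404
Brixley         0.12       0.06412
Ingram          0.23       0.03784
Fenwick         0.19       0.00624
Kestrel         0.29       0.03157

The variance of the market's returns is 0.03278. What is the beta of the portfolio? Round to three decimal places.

0.889

β_Calder = 0.01404 / 0.03278 = 0.4283
β_Brixley = 0.06412 / 0.03278 = 1.9561
β_Ingram = 0.03784 / 0.03278 = 1.1544
β_Fenwick = 0.00624 / 0.03278 = 0.1904
β_Kestrel = 0.03157 / 0.03278 = 0.9631
β_P = Σ w_i β_i = 0.17×0.4283 + 0.12×1.9561 + 0.23×1.1544 + 0.19×0.1904 + 0.29×0.9631 = 0.8885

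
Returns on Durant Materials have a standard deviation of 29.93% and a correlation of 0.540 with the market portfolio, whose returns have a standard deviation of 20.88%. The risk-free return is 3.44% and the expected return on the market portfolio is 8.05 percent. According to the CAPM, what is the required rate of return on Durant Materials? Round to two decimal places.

β = ρ × σ_i / σ_m = 0.540 × 29.93% / 20.88% = 0.7741
MRP = 8.05% − 3.44% = 4.61%
E(R) = 3.44% + 0.7741 × 4.61% = 7.01%

7.01%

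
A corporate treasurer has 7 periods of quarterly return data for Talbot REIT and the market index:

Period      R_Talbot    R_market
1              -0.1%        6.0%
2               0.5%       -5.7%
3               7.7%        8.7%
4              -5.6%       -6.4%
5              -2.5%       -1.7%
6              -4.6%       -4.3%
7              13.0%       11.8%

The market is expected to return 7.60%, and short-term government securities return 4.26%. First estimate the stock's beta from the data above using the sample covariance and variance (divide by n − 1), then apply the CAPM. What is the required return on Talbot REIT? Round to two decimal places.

Mean R_i = (-0.1 + 0.5 + 7.7 − 5.6 − 2.5 − 4.6 + 13.0) / 7 = 1.2000%
Mean R_m = (6.0 − 5.7 + 8.7 − 6.4 − 1.7 − 4.3 + 11.8) / 7 = 1.2000%
Σ(R_i − R̄_i)(R_m − R̄_m) = 266.7300  ⇒  Cov = 266.7300 / 6 = 44.4550
Σ(R_m − R̄_m)² = 335.6800  ⇒  Var(R_m) = 335.6800 / 6 = 55.9467
β = Cov / Var(R_m) = 44.4550 / 55.9467 = 0.7946
MRP = 7.60% − 4.26% = 3.34%
E(R) = R_f + β × MRP = 4.26% + 0.7946 × 3.34% = 6.91%

6.91%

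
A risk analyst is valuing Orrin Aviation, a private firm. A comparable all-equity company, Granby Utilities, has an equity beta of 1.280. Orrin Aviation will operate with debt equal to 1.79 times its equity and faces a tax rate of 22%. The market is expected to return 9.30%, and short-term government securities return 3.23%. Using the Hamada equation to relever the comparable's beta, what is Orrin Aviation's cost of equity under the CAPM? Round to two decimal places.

β_L = β_U × [1 + (1 − t)(D/E)] = 1.280 × [1 + (1 − 0.22) × 1.79]
    = 1.280 × [1 + 0.78 × 1.79] = 1.280 × 2.3962 = 3.0671
MRP = 9.30% − 3.23% = 6.07%
E(R) = R_f + β_L × MRP = 3.23% + 3.0671 × 6.07% = 21.85%

21.85%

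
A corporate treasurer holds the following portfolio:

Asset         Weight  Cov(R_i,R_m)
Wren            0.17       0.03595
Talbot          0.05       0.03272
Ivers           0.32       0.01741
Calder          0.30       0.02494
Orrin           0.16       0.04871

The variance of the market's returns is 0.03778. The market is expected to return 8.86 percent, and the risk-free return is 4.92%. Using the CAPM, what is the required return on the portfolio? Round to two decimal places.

7.90%

β_Wren = 0.03595 / 0.03778 = 0.9516
β_Talbot = 0.03272 / 0.03778 = 0.8661
β_Ivers = 0.01741 / 0.03778 = 0.4608
β_Calder = 0.02494 / 0.03778 = 0.6601
β_Orrin = 0.04871 / 0.03778 = 1.2893
β_P = Σ w_i β_i = 0.17×0.9516 + 0.05×0.8661 + 0.32×0.4608 + 0.30×0.6601 + 0.16×1.2893 = 0.7569
MRP = 8.86% − 4.92% = 3.94%
E(R_P) = R_f + β_P × MRP = 4.92% + 0.7569 × 3.94% = 7.90%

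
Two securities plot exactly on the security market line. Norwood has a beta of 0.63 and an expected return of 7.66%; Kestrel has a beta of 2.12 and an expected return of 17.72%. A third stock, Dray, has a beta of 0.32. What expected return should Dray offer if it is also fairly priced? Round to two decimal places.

MRP (SML slope) = (17.72% − 7.66%) / (2.12 − 0.63) = 10.06% / 1.49 = 6.7517%
R_f (intercept) = 7.66% − 0.63 × 6.7517% = 3.4064%
E(R_Dray) = R_f + β × MRP = 3.4064% + 0.32 × 6.7517% = 5.57%

5.57%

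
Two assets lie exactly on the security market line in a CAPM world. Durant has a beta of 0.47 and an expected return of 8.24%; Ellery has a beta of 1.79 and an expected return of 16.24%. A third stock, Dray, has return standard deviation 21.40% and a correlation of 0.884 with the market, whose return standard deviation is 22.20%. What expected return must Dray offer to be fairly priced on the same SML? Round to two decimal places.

10.56%

MRP = (16.24% − 8.24%) / (1.79 − 0.47) = 6.0606%
R_f = 8.24% − 0.47 × 6.0606% = 5.3915%
β_Dray = ρ·σ_i/σ_m = 0.884 × 21.40 / 22.20 = 0.8521
E(R_Dray) = R_f + β × MRP = 5.3915% + 0.8521 × 6.0606% = 10.56%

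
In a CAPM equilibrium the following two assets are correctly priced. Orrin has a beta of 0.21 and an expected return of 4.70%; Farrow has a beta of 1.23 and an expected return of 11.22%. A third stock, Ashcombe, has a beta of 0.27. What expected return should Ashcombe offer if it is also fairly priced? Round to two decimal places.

5.08%

MRP (SML slope) = (11.22% − 4.70%) / (1.23 − 0.21) = 6.52% / 1.02 = 6.3922%
R_f (intercept) = 4.70% − 0.21 × 6.3922% = 3.3576%
E(R_Ashcombe) = R_f + β × MRP = 3.3576% + 0.27 × 6.3922% = 5.08%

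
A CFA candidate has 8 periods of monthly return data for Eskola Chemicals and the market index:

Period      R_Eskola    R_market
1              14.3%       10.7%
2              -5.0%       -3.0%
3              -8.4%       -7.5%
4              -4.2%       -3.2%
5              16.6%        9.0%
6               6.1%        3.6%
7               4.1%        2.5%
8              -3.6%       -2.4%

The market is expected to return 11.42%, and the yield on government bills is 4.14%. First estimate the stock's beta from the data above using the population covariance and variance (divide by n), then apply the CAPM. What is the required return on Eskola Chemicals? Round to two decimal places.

14.66%

Mean R_i = (14.3 − 5.0 − 8.4 − 4.2 + 16.6 + 6.1 + 4.1 − 3.6) / 8 = 2.4875%
Mean R_m = (10.7 − 3.0 − 7.5 − 3.2 + 9.0 + 3.6 + 2.5 − 2.4) / 8 = 1.2125%
Σ(R_i − R̄_i)(R_m − R̄_m) = 410.5713  ⇒  Cov = 410.5713 / 8 = 51.3214
Σ(R_m − R̄_m)² = 284.1888  ⇒  Var(R_m) = 284.1888 / 8 = 35.5236
β = Cov / Var(R_m) = 51.3214 / 35.5236 = 1.4447
MRP = 11.42% − 4.14% = 7.28%
E(R) = R_f + β × MRP = 4.14% + 1.4447 × 7.28% = 14.66%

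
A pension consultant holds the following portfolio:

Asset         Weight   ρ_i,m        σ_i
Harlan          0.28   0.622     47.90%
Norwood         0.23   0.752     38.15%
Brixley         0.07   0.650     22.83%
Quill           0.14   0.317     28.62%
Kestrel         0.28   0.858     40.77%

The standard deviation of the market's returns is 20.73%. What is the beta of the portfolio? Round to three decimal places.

β_Harlan = 0.622 × 47.90% / 20.73% = 1.4372
β_Norwood = 0.752 × 38.15% / 20.73% = 1.3839
β_Brixley = 0.650 × 22.83% / 20.73% = 0.7158
β_Quill = 0.317 × 28.62% / 20.73% = 0.4377
β_Kestrel = 0.858 × 40.77% / 20.73% = 1.6874
β_P = Σ w_i β_i = 0.28×1.4372 + 0.23×1.3839 + 0.07×0.7158 + 0.14×0.4377 + 0.28×1.6874 = 1.3046

1.305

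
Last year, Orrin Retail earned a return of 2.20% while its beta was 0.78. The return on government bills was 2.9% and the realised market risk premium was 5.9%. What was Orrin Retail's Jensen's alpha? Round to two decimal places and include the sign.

CAPM benchmark = R_f + β(R_m − R_f) = 2.9% + 0.78 × 5.9% = 7.5020%
α = actual − benchmark = 2.20% − 7.5020% = -5.30%

-5.30%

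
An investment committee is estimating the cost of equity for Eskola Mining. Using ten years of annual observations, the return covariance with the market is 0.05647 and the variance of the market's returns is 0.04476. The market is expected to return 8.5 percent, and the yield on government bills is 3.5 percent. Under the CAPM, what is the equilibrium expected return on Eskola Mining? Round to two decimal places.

β = Cov(R_i, R_m) / Var(R_m) = 0.05647 / 0.04476 = 1.2616
MRP = 8.5% − 3.5% = 5.00%
E(R) = R_f + β × MRP = 3.5% + 1.2616 × 5.0% = 9.81%

9.81%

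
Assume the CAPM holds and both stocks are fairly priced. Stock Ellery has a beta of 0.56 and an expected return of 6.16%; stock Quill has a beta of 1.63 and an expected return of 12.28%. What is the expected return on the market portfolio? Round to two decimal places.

Both satisfy E(R) = R_f + β·MRP, so the slope of the SML is
MRP = (12.28% − 6.16%) / (1.63 − 0.56) = 6.12% / 1.07 = 5.7196%
R_f = E(R_Ellery) − β_Ellery·MRP = 6.16% − 0.56 × 5.7196% = 2.9570%
E(R_m) = R_f + MRP = 2.9570% + 5.7196% = 8.68%

8.68%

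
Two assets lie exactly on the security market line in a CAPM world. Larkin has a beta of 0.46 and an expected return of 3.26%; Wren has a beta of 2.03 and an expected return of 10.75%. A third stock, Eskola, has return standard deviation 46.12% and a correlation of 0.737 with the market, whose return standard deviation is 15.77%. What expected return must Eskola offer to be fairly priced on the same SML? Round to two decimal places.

MRP = (10.75% − 3.26%) / (2.03 − 0.46) = 4.7707%
R_f = 3.26% − 0.46 × 4.7707% = 1.0655%
β_Eskola = ρ·σ_i/σ_m = 0.737 × 46.12 / 15.77 = 2.1554
E(R_Eskola) = R_f + β × MRP = 1.0655% + 2.1554 × 4.7707% = 11.35%

11.35%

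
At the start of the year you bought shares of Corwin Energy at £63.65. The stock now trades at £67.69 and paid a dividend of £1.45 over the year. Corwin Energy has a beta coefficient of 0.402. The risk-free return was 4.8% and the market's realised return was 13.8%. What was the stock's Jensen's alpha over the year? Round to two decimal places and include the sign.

Realised HPR = (P1 + D1 − P0) / P0 = (67.69 + 1.45 − 63.65) / 63.65 = 5.49 / 63.65 = 8.6253%
MRP = 13.8% − 4.8% = 9.00%
CAPM required = R_f + β·MRP = 4.8% + 0.402 × 9.0% = 8.4180%
α = realised − required = 8.6253% − 8.4180% = +0.21%

+0.21%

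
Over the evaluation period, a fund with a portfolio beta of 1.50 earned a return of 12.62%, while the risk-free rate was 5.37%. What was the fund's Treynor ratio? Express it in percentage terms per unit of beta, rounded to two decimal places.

Treynor = (R_P − R_f) / β_P = (12.62% − 5.37%) / 1.5000 = 7.25% / 1.5000 = 4.83%

4.83%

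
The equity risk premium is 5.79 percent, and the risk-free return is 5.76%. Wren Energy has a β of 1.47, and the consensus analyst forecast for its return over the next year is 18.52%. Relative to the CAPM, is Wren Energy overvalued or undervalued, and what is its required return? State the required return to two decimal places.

Undervalued; required return 14.27%

Required return = R_f + β·MRP = 5.76% + 1.47 × 5.79% = 14.27%
Forecast 18.52% > required 14.27% → the stock plots above the SML → undervalued.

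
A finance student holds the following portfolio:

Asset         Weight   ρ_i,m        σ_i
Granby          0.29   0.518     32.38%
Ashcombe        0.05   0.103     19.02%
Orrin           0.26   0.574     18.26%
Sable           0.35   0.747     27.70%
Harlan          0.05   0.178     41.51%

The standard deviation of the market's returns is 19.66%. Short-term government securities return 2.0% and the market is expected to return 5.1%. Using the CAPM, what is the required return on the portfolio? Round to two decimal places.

4.41%

β_Granby = 0.518 × 32.38% / 19.66% = 0.8531
β_Ashcombe = 0.103 × 19.02% / 19.66% = 0.0996
β_Orrin = 0.574 × 18.26% / 19.66% = 0.5331
β_Sable = 0.747 × 27.70% / 19.66% = 1.0525
β_Harlan = 0.178 × 41.51% / 19.66% = 0.3758
β_P = Σ w_i β_i = 0.29×0.8531 + 0.05×0.0996 + 0.26×0.5331 + 0.35×1.0525 + 0.05×0.3758 = 0.7782
MRP = 5.1% − 2.0% = 3.10%
E(R_P) = R_f + β_P × MRP = 2.0% + 0.7782 × 3.1% = 4.41%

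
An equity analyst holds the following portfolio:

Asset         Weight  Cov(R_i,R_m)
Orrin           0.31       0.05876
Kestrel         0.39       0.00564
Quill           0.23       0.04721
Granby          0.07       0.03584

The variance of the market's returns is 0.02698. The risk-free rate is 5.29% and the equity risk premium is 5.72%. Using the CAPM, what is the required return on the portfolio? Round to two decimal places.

12.45%

β_Orrin = 0.05876 / 0.02698 = 2.1779
β_Kestrel = 0.00564 / 0.02698 = 0.2090
β_Quill = 0.04721 / 0.02698 = 1.7498
β_Granby = 0.03584 / 0.02698 = 1.3284
β_P = Σ w_i β_i = 0.31×2.1779 + 0.39×0.2090 + 0.23×1.7498 + 0.07×1.3284 = 1.2521
E(R_P) = R_f + β_P × MRP = 5.29% + 1.2521 × 5.72% = 12.45%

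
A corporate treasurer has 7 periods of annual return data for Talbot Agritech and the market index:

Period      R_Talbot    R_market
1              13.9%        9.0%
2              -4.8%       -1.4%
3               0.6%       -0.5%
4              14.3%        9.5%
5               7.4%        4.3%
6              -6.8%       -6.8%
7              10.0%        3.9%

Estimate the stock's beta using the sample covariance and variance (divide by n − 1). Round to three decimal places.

Mean R_i = (13.9 − 4.8 + 0.6 + 14.3 + 7.4 − 6.8 + 10.0) / 7 = 4.9429%
Mean R_m = (9.0 − 1.4 − 0.5 + 9.5 + 4.3 − 6.8 + 3.9) / 7 = 2.5714%
Σ(R_i − R̄_i)(R_m − R̄_m) = 295.4586  ⇒  Cov = 295.4586 / 6 = 49.2431
Σ(R_m − R̄_m)² = 207.1143  ⇒  Var(R_m) = 207.1143 / 6 = 34.5191
β = Cov / Var(R_m) = 49.2431 / 34.5191 = 1.4265

1.427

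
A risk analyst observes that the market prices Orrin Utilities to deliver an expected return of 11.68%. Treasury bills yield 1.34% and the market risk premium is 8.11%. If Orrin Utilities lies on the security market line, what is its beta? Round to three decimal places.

β = (E(R) − R_f) / MRP = (11.68% − 1.34%) / 8.11% = 10.34% / 8.11% = 1.275

1.275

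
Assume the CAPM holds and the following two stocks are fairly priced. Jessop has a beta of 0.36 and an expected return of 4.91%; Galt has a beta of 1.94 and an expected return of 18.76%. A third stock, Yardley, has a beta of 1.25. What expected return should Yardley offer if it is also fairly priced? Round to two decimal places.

MRP (SML slope) = (18.76% − 4.91%) / (1.94 − 0.36) = 13.85% / 1.58 = 8.7658%
R_f (intercept) = 4.91% − 0.36 × 8.7658% = 1.7543%
E(R_Yardley) = R_f + β × MRP = 1.7543% + 1.25 × 8.7658% = 12.71%

12.71%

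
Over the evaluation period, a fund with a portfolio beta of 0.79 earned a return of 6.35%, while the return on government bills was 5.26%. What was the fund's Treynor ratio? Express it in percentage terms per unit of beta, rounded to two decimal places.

Treynor = (R_P − R_f) / β_P = (6.35% − 5.26%) / 0.7900 = 1.09% / 0.7900 = 1.38%

1.38%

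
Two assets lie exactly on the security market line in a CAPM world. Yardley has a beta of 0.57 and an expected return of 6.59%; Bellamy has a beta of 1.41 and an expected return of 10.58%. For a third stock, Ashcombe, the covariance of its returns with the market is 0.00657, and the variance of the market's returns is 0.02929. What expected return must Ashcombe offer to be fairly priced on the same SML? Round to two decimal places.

4.95%

MRP = (10.58% − 6.59%) / (1.41 − 0.57) = 4.7500%
R_f = 6.59% − 0.57 × 4.7500% = 3.8825%
β_Ashcombe = Cov / Var(R_m) = 0.00657 / 0.02929 = 0.2243
E(R_Ashcombe) = R_f + β × MRP = 3.8825% + 0.2243 × 4.7500% = 4.95%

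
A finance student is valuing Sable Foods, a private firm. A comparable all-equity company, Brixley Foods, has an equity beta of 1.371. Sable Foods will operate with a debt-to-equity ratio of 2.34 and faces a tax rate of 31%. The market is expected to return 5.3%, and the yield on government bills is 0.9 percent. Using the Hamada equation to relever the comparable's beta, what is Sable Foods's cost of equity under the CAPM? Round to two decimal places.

β_L = β_U × [1 + (1 − t)(D/E)] = 1.371 × [1 + (1 − 0.31) × 2.34]
    = 1.371 × [1 + 0.69 × 2.34] = 1.371 × 2.6146 = 3.5846
MRP = 5.3% − 0.9% = 4.40%
E(R) = R_f + β_L × MRP = 0.9% + 3.5846 × 4.4% = 16.67%

16.67%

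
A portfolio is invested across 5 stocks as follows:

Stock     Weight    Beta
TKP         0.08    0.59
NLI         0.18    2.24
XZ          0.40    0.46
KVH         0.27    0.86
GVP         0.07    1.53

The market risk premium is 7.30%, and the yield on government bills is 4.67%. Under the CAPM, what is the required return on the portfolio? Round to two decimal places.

11.78%

β_P = Σ w_i β_i = 0.08×0.59 + 0.18×2.24 + 0.40×0.46 + 0.27×0.86 + 0.07×1.53 = 0.9737
E(R_P) = R_f + β_P × MRP = 4.67% + 0.9737 × 7.30% = 11.78%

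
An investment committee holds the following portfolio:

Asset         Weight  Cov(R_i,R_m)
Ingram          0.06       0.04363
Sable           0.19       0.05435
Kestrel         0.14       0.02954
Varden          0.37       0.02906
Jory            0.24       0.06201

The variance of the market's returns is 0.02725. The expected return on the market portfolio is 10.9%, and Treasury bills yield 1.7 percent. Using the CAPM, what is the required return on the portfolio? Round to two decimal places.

16.12%

β_Ingram = 0.04363 / 0.02725 = 1.6011
β_Sable = 0.05435 / 0.02725 = 1.9945
β_Kestrel = 0.02954 / 0.02725 = 1.0840
β_Varden = 0.02906 / 0.02725 = 1.0664
β_Jory = 0.06201 / 0.02725 = 2.2756
β_P = Σ w_i β_i = 0.06×1.6011 + 0.19×1.9945 + 0.14×1.0840 + 0.37×1.0664 + 0.24×2.2756 = 1.5675
MRP = 10.9% − 1.7% = 9.20%
E(R_P) = R_f + β_P × MRP = 1.7% + 1.5675 × 9.2% = 16.12%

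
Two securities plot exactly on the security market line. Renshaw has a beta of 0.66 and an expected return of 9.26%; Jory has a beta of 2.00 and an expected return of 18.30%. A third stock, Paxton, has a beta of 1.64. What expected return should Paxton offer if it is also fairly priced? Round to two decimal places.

MRP (SML slope) = (18.30% − 9.26%) / (2.00 − 0.66) = 9.04% / 1.34 = 6.7463%
R_f (intercept) = 9.26% − 0.66 × 6.7463% = 4.8074%
E(R_Paxton) = R_f + β × MRP = 4.8074% + 1.64 × 6.7463% = 15.87%

15.87%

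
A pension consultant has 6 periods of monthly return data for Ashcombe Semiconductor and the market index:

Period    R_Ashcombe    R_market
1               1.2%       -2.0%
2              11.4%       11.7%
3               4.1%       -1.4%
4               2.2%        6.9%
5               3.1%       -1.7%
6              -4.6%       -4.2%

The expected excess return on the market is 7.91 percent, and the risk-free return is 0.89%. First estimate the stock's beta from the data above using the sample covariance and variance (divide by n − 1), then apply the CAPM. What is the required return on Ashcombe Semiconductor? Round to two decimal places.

6.02%

Mean R_i = (1.2 + 11.4 + 4.1 + 2.2 + 3.1 − 4.6) / 6 = 2.9000%
Mean R_m = (-2.0 + 11.7 − 1.4 + 6.9 − 1.7 − 4.2) / 6 = 1.5500%
Σ(R_i − R̄_i)(R_m − R̄_m) = 127.5000  ⇒  Cov = 127.5000 / 5 = 25.5000
Σ(R_m − R̄_m)² = 196.5750  ⇒  Var(R_m) = 196.5750 / 5 = 39.3150
β = Cov / Var(R_m) = 25.5000 / 39.3150 = 0.6486
E(R) = R_f + β × MRP = 0.89% + 0.6486 × 7.91% = 6.02%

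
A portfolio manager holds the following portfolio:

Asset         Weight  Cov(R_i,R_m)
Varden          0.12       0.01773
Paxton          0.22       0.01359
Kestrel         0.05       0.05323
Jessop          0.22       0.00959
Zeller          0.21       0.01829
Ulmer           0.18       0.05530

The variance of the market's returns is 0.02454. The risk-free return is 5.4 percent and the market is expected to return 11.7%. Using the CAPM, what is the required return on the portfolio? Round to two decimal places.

11.48%

β_Varden = 0.01773 / 0.02454 = 0.7225
β_Paxton = 0.01359 / 0.02454 = 0.5538
β_Kestrel = 0.05323 / 0.02454 = 2.1691
β_Jessop = 0.00959 / 0.02454 = 0.3908
β_Zeller = 0.01829 / 0.02454 = 0.7453
β_Ulmer = 0.05530 / 0.02454 = 2.2535
β_P = Σ w_i β_i = 0.12×0.7225 + 0.22×0.5538 + 0.05×2.1691 + 0.22×0.3908 + 0.21×0.7453 + 0.18×2.2535 = 0.9651
MRP = 11.7% − 5.4% = 6.30%
E(R_P) = R_f + β_P × MRP = 5.4% + 0.9651 × 6.3% = 11.48%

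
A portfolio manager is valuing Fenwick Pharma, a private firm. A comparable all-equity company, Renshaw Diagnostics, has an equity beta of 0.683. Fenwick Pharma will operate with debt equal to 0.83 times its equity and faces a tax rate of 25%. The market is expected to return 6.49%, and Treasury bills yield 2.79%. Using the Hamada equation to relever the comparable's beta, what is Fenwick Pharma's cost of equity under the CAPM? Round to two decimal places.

β_L = β_U × [1 + (1 − t)(D/E)] = 0.683 × [1 + (1 − 0.25) × 0.83]
    = 0.683 × [1 + 0.75 × 0.83] = 0.683 × 1.6225 = 1.1082
MRP = 6.49% − 2.79% = 3.70%
E(R) = R_f + β_L × MRP = 2.79% + 1.1082 × 3.70% = 6.89%

6.89%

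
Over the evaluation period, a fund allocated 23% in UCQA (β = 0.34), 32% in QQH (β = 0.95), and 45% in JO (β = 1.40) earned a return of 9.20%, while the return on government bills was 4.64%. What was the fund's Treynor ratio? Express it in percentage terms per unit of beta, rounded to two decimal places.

4.51%

β_P = 0.23×0.34 + 0.32×0.95 + 0.45×1.40 = 1.0122
Treynor = (R_P − R_f) / β_P = (9.20% − 4.64%) / 1.0122 = 4.56% / 1.0122 = 4.51%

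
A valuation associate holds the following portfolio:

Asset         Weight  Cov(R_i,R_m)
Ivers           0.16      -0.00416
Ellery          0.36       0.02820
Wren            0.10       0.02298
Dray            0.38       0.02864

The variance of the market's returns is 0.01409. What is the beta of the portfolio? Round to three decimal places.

1.609

β_Ivers = -0.00416 / 0.01409 = -0.2952
β_Ellery = 0.02820 / 0.01409 = 2.0014
β_Wren = 0.02298 / 0.01409 = 1.6309
β_Dray = 0.02864 / 0.01409 = 2.0326
β_P = Σ w_i β_i = 0.16×-0.2952 + 0.36×2.0014 + 0.10×1.6309 + 0.38×2.0326 = 1.6088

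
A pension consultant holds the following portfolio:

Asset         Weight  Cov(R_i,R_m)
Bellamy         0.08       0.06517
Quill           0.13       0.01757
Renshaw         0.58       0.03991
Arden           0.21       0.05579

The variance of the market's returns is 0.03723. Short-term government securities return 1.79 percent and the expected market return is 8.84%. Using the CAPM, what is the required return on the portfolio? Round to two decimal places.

β_Bellamy = 0.06517 / 0.03723 = 1.7505
β_Quill = 0.01757 / 0.03723 = 0.4719
β_Renshaw = 0.03991 / 0.03723 = 1.0720
β_Arden = 0.05579 / 0.03723 = 1.4985
β_P = Σ w_i β_i = 0.08×1.7505 + 0.13×0.4719 + 0.58×1.0720 + 0.21×1.4985 = 1.1378
MRP = 8.84% − 1.79% = 7.05%
E(R_P) = R_f + β_P × MRP = 1.79% + 1.1378 × 7.05% = 9.81%

9.81%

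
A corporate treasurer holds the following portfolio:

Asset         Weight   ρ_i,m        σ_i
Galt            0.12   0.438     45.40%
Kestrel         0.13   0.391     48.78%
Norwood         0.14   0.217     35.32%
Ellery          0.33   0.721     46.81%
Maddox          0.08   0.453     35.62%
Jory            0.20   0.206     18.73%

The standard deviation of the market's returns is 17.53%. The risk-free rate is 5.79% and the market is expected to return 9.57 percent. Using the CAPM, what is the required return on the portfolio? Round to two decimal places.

9.92%

β_Galt = 0.438 × 45.40% / 17.53% = 1.1344
β_Kestrel = 0.391 × 48.78% / 17.53% = 1.0880
β_Norwood = 0.217 × 35.32% / 17.53% = 0.4372
β_Ellery = 0.721 × 46.81% / 17.53% = 1.9253
β_Maddox = 0.453 × 35.62% / 17.53% = 0.9205
β_Jory = 0.206 × 18.73% / 17.53% = 0.2201
β_P = Σ w_i β_i = 0.12×1.1344 + 0.13×1.0880 + 0.14×0.4372 + 0.33×1.9253 + 0.08×0.9205 + 0.20×0.2201 = 1.0918
MRP = 9.57% − 5.79% = 3.78%
E(R_P) = R_f + β_P × MRP = 5.79% + 1.0918 × 3.78% = 9.92%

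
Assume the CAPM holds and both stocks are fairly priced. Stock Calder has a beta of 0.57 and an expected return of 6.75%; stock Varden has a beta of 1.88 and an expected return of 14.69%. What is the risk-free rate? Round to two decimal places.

Both satisfy E(R) = R_f + β·MRP, so the slope of the SML is
MRP = (14.69% − 6.75%) / (1.88 − 0.57) = 7.94% / 1.31 = 6.0611%
R_f = E(R_Calder) − β_Calder·MRP = 6.75% − 0.57 × 6.0611% = 3.2952%

3.30%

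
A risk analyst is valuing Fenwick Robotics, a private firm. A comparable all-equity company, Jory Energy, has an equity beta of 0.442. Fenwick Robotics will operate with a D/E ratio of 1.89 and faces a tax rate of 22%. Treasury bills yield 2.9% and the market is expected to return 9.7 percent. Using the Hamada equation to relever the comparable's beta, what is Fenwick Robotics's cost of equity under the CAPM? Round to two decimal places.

β_L = β_U × [1 + (1 − t)(D/E)] = 0.442 × [1 + (1 − 0.22) × 1.89]
    = 0.442 × [1 + 0.78 × 1.89] = 0.442 × 2.4742 = 1.0936
MRP = 9.7% − 2.9% = 6.80%
E(R) = R_f + β_L × MRP = 2.9% + 1.0936 × 6.8% = 10.34%

10.34%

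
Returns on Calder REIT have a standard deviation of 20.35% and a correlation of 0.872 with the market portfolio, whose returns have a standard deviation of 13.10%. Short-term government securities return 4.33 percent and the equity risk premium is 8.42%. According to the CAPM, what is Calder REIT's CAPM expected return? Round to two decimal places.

15.74%

β = ρ × σ_i / σ_m = 0.872 × 20.35% / 13.10% = 1.3546
E(R) = 4.33% + 1.3546 × 8.42% = 15.74%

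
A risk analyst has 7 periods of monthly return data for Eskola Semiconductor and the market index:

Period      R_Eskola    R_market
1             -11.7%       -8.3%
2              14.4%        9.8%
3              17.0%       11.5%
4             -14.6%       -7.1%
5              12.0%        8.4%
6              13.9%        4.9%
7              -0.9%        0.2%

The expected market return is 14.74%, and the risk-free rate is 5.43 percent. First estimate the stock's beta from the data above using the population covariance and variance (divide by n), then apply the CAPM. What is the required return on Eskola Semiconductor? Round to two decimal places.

Mean R_i = (-11.7 + 14.4 + 17.0 − 14.6 + 12.0 + 13.9 − 0.9) / 7 = 4.3000%
Mean R_m = (-8.3 + 9.8 + 11.5 − 7.1 + 8.4 + 4.9 + 0.2) / 7 = 2.7714%
Σ(R_i − R̄_i)(R_m − R̄_m) = 622.7000  ⇒  Cov = 622.7000 / 7 = 88.9571
Σ(R_m − R̄_m)² = 388.4343  ⇒  Var(R_m) = 388.4343 / 7 = 55.4906
β = Cov / Var(R_m) = 88.9571 / 55.4906 = 1.6031
MRP = 14.74% − 5.43% = 9.31%
E(R) = R_f + β × MRP = 5.43% + 1.6031 × 9.31% = 20.35%

20.35%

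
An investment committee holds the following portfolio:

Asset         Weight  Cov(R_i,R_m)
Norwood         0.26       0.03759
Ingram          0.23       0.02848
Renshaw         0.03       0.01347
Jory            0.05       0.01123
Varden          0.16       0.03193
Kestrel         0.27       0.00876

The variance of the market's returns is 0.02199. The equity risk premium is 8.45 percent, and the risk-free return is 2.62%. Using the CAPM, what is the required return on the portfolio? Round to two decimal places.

β_Norwood = 0.03759 / 0.02199 = 1.7094
β_Ingram = 0.02848 / 0.02199 = 1.2951
β_Renshaw = 0.01347 / 0.02199 = 0.6126
β_Jory = 0.01123 / 0.02199 = 0.5107
β_Varden = 0.03193 / 0.02199 = 1.4520
β_Kestrel = 0.00876 / 0.02199 = 0.3984
β_P = Σ w_i β_i = 0.26×1.7094 + 0.23×1.2951 + 0.03×0.6126 + 0.05×0.5107 + 0.16×1.4520 + 0.27×0.3984 = 1.1261
E(R_P) = R_f + β_P × MRP = 2.62% + 1.1261 × 8.45% = 12.14%

12.14%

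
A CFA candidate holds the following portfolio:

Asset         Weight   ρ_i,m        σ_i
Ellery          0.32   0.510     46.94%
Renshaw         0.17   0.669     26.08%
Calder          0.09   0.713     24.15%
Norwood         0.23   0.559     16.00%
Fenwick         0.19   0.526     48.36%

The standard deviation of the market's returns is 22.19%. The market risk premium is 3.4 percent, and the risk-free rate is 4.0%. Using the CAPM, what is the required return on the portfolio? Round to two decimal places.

β_Ellery = 0.510 × 46.94% / 22.19% = 1.0788
β_Renshaw = 0.669 × 26.08% / 22.19% = 0.7863
β_Calder = 0.713 × 24.15% / 22.19% = 0.7760
β_Norwood = 0.559 × 16.00% / 22.19% = 0.4031
β_Fenwick = 0.526 × 48.36% / 22.19% = 1.1463
β_P = Σ w_i β_i = 0.32×1.0788 + 0.17×0.7863 + 0.09×0.7760 + 0.23×0.4031 + 0.19×1.1463 = 0.8592
E(R_P) = R_f + β_P × MRP = 4.0% + 0.8592 × 3.4% = 6.92%

6.92%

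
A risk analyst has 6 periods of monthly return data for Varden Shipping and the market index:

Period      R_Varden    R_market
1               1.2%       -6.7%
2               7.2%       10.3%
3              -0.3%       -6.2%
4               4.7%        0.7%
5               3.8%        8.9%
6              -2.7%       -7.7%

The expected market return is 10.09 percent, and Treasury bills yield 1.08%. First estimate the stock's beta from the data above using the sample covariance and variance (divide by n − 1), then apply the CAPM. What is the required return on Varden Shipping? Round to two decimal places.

Mean R_i = (1.2 + 7.2 − 0.3 + 4.7 + 3.8 − 2.7) / 6 = 2.3167%
Mean R_m = (-6.7 + 10.3 − 6.2 + 0.7 + 8.9 − 7.7) / 6 = -0.1167%
Σ(R_i − R̄_i)(R_m − R̄_m) = 127.5017  ⇒  Cov = 127.5017 / 5 = 25.5003
Σ(R_m − R̄_m)² = 328.3283  ⇒  Var(R_m) = 328.3283 / 5 = 65.6657
β = Cov / Var(R_m) = 25.5003 / 65.6657 = 0.3883
MRP = 10.09% − 1.08% = 9.01%
E(R) = R_f + β × MRP = 1.08% + 0.3883 × 9.01% = 4.58%

4.58%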